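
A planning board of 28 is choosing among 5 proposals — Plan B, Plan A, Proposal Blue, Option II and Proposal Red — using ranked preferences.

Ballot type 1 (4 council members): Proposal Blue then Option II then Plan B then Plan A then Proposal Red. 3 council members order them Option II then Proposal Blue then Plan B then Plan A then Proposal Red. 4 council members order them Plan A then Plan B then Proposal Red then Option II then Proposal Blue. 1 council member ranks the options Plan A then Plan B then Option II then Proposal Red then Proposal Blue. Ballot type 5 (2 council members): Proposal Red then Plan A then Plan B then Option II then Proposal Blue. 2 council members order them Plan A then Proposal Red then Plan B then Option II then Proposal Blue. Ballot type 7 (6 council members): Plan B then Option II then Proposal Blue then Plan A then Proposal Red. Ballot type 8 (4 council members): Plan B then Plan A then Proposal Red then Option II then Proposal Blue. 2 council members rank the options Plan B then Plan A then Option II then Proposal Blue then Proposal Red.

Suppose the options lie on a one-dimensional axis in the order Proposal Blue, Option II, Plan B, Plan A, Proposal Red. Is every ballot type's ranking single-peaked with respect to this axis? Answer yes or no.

yes

Axis positions: Proposal Blue=1, Option II=2, Plan B=3, Plan A=4, Proposal Red=5.
Ballot type 1 (peak Proposal Blue at position 1): ranking walks positions 1-2-3-4-5, expanding outward from the peak — single-peaked.
Ballot type 2 (peak Option II at position 2): ranking walks positions 2-1-3-4-5, expanding outward from the peak — single-peaked.
Ballot type 3 (peak Plan A at position 4): ranking walks positions 4-3-5-2-1, expanding outward from the peak — single-peaked.
Ballot type 4 (peak Plan A at position 4): ranking walks positions 4-3-2-5-1, expanding outward from the peak — single-peaked.
Ballot type 5 (peak Proposal Red at position 5): ranking walks positions 5-4-3-2-1, expanding outward from the peak — single-peaked.
Ballot type 6 (peak Plan A at position 4): ranking walks positions 4-5-3-2-1, expanding outward from the peak — single-peaked.
Ballot type 7 (peak Plan B at position 3): ranking walks positions 3-2-1-4-5, expanding outward from the peak — single-peaked.
Ballot type 8 (peak Plan B at position 3): ranking walks positions 3-4-5-2-1, expanding outward from the peak — single-peaked.
Ballot type 9 (peak Plan B at position 3): ranking walks positions 3-4-2-1-5, expanding outward from the peak — single-peaked.
Every ranking is single-peaked on this axis.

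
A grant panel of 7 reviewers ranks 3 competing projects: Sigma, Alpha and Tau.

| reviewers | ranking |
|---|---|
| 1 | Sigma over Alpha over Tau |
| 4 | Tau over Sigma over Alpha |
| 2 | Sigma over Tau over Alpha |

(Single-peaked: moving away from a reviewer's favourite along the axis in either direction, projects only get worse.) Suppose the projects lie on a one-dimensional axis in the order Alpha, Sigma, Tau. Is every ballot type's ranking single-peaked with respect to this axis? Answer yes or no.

Axis positions: Alpha=1, Sigma=2, Tau=3.
Ballot type 1 (peak Sigma at position 2): ranking walks positions 2-1-3, expanding outward from the peak — single-peaked.
Ballot type 2 (peak Tau at position 3): ranking walks positions 3-2-1, expanding outward from the peak — single-peaked.
Ballot type 3 (peak Sigma at position 2): ranking walks positions 2-3-1, expanding outward from the peak — single-peaked.
Every ranking is single-peaked on this axis.

yes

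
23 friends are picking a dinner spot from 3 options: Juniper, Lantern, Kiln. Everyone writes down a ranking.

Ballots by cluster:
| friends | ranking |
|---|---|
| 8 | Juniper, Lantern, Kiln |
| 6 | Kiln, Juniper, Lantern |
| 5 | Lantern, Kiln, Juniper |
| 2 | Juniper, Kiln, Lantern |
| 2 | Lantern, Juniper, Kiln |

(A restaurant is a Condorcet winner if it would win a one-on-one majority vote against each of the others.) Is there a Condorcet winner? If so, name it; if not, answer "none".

Check each pair by majority over 23 ballots:
Juniper vs Lantern: Juniper, 16–7.
Juniper vs Kiln: Juniper preferred on 8+2+2 = 12 ballots; Juniper wins 12–11.
Lantern vs Kiln: 8+5+2 = 15 for Lantern, 8 for Kiln — Lantern by 15–8.
Juniper beats each of Lantern, Kiln — Juniper is the Condorcet winner.

Juniper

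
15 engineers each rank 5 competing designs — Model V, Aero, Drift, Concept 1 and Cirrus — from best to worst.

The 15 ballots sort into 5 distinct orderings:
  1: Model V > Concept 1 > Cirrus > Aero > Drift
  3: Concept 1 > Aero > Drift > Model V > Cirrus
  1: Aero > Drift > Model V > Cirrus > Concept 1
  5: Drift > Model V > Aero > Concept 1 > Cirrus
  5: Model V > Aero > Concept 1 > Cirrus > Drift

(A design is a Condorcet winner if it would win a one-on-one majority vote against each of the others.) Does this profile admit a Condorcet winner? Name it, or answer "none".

Check each pair by majority over 15 ballots:
Model V vs Aero: Model V is ranked higher on 1+5+5 = 11 ballots, Aero on 4. Model V wins 11–4.
Model V vs Drift: Model V preferred on 1+5 = 6 ballots; Drift wins 9–6.
Model V vs Concept 1: Model V preferred on 1+1+5+5 = 12 ballots; Model V wins 12–3.
Model V vs Cirrus: Model V preferred on 1+3+1+5+5 = 15 ballots; Model V wins 15–0.
Aero vs Drift: 10 to 5, Aero.
Aero vs Concept 1: Aero preferred on 1+5+5 = 11 ballots; Aero wins 11–4.
Aero vs Cirrus: Aero preferred on 3+1+5+5 = 14 ballots; Aero wins 14–1.
Drift vs Concept 1: 1+5 = 6 for Drift, 9 for Concept 1 — Concept 1 by 9–6.
Drift vs Cirrus: Drift preferred on 3+1+5 = 9 ballots; Drift wins 9–6.
Concept 1 vs Cirrus: Concept 1 preferred on 1+3+5+5 = 14 ballots; Concept 1 wins 14–1.
Every design loses at least once (Model V loses to Drift; Aero loses to Model V; Drift loses to Aero; Concept 1 loses to Model V; Cirrus loses to Model V). The majority relation contains the cycle Model V > Aero > Drift > Model V, so there is no Condorcet winner.

none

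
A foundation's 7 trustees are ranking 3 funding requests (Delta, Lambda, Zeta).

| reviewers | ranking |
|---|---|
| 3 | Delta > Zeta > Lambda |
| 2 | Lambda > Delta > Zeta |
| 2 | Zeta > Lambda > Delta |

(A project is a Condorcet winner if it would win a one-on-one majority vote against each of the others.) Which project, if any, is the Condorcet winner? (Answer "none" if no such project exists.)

none

Check each pair by majority over 7 ballots:
Delta vs Lambda: Delta is ranked higher on 3 ballots, Lambda on 4. Lambda wins 4–3.
Delta–Zeta: Delta 5–2.
Lambda vs Zeta: 2 to 5, Zeta.
Each project drops at least one matchup (Delta loses to Lambda; Lambda loses to Zeta; Zeta loses to Delta); the cycle Delta → Zeta → Lambda → Delta rules out a Condorcet winner.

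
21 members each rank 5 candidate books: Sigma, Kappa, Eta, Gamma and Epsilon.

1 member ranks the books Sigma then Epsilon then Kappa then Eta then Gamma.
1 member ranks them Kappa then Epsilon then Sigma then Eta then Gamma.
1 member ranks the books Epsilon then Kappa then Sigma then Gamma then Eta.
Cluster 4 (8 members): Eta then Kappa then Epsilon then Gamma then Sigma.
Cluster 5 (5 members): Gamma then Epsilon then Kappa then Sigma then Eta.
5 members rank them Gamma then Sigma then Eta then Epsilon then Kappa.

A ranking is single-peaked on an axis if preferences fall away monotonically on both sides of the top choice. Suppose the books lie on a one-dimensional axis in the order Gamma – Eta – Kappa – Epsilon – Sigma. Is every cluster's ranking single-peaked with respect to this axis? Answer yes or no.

no

Axis positions: Gamma=1, Eta=2, Kappa=3, Epsilon=4, Sigma=5.
Cluster 1 (peak Sigma at position 5): ranking walks positions 5-4-3-2-1, expanding outward from the peak — single-peaked.
Cluster 2 (peak Kappa at position 3): ranking walks positions 3-4-5-2-1, expanding outward from the peak — single-peaked.
Cluster 3: ranking walks positions 4-3-5-1-2; Gamma is ranked above Eta even though Eta lies between Gamma and the peak Epsilon on the axis — preferences dip and rise again. Not single-peaked.
Cluster 4 (peak Eta at position 2): ranking walks positions 2-3-4-1-5, expanding outward from the peak — single-peaked.
Cluster 5: ranking walks positions 1-4-3-5-2; Epsilon is ranked above Eta even though Eta lies between Epsilon and the peak Gamma on the axis — preferences dip and rise again. Not single-peaked.
Cluster 6: ranking walks positions 1-5-2-4-3; Sigma is ranked above Eta even though Eta lies between Sigma and the peak Gamma on the axis — preferences dip and rise again. Not single-peaked.
Cluster 3 violates single-peakedness, so the profile is not single-peaked on this axis.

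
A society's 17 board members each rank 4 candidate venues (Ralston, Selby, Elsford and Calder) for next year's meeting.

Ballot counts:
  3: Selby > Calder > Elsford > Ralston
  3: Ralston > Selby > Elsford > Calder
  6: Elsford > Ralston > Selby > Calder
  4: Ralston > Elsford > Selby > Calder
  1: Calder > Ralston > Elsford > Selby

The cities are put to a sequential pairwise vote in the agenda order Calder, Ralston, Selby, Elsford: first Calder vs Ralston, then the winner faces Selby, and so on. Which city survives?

Elsford

Round 1: Calder vs Ralston — 4–13, Ralston advances.
Round 2: Ralston vs Selby — 14–3, Ralston advances.
Round 3: Ralston vs Elsford — 8–9, Elsford advances.
The agenda winner is Elsford.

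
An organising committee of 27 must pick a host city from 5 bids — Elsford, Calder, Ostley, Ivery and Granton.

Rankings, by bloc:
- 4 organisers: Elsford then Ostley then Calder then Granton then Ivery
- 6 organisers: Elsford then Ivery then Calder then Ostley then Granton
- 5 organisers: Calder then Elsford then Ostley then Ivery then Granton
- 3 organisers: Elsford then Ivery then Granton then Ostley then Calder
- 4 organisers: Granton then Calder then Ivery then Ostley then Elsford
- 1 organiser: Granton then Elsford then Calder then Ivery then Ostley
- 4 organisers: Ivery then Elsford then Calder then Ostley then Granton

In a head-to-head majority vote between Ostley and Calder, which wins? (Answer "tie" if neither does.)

Calder

Ballots ranking Ostley above Calder: 4 + 3 = 7.
Ballots ranking Calder above Ostley: 27 − 7 = 20.
Calder wins the head-to-head 20–7.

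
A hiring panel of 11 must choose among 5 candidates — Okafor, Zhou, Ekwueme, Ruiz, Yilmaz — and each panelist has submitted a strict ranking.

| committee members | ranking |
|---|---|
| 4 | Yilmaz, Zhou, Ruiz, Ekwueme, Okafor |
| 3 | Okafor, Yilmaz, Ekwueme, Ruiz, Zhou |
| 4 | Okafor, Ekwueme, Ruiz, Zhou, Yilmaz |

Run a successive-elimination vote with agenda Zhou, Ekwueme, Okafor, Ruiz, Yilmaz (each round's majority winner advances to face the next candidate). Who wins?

Okafor

Round 1: Zhou vs Ekwueme — 4–7, Ekwueme advances.
Round 2: Ekwueme vs Okafor — 4–7, Okafor advances.
Round 3: Okafor vs Ruiz — 7–4, Okafor advances.
Round 4: Okafor vs Yilmaz — 7–4, Okafor advances.
Okafor survives the agenda.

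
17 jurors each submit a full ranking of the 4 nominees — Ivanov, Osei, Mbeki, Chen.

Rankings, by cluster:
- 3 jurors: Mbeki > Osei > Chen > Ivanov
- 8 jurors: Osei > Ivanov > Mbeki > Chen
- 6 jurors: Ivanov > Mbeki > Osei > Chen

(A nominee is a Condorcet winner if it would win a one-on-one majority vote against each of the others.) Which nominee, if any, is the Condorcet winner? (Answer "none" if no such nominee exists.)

none

Check each pair by majority over 17 ballots:
Ivanov vs Osei: 6 to 11, Osei.
Ivanov vs Mbeki: 8+6 = 14 for Ivanov, 3 for Mbeki — Ivanov by 14–3.
Ivanov vs Chen: 8+6 = 14 for Ivanov, 3 for Chen — Ivanov by 14–3.
Osei vs Mbeki: 8 to 9, Mbeki.
Osei vs Chen: 3+8+6 = 17 for Osei, 0 for Chen — Osei by 17–0.
Mbeki vs Chen: 17 to 0, Mbeki.
No nominee is unbeaten: Ivanov loses to Osei; Osei loses to Mbeki; Mbeki loses to Ivanov; Chen loses to Ivanov. In particular Ivanov beats Mbeki beats Osei beats Ivanov is a majority cycle — no Condorcet winner exists.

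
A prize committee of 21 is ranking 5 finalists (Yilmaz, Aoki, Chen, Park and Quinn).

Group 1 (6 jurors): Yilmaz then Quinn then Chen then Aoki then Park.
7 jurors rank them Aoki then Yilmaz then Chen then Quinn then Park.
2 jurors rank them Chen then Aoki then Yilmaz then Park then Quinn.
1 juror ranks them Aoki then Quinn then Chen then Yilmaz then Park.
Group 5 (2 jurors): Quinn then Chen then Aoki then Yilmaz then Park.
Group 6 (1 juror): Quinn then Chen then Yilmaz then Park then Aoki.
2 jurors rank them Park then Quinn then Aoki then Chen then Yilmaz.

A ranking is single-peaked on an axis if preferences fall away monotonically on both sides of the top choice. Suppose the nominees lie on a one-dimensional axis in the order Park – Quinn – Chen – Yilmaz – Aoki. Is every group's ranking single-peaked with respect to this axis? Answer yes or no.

no

Axis positions: Park=1, Quinn=2, Chen=3, Yilmaz=4, Aoki=5.
Group 1: ranking walks positions 4-2-3-5-1; Quinn is ranked above Chen even though Chen lies between Quinn and the peak Yilmaz on the axis — preferences dip and rise again. Not single-peaked.
Group 2 (peak Aoki at position 5): ranking walks positions 5-4-3-2-1, expanding outward from the peak — single-peaked.
Group 3: ranking walks positions 3-5-4-1-2; Aoki is ranked above Yilmaz even though Yilmaz lies between Aoki and the peak Chen on the axis — preferences dip and rise again. Not single-peaked.
Group 4: ranking walks positions 5-2-3-4-1; Quinn is ranked above Yilmaz even though Yilmaz lies between Quinn and the peak Aoki on the axis — preferences dip and rise again. Not single-peaked.
Group 5: ranking walks positions 2-3-5-4-1; Aoki is ranked above Yilmaz even though Yilmaz lies between Aoki and the peak Quinn on the axis — preferences dip and rise again. Not single-peaked.
Group 6 (peak Quinn at position 2): ranking walks positions 2-3-4-1-5, expanding outward from the peak — single-peaked.
Group 7: ranking walks positions 1-2-5-3-4; Aoki is ranked above Chen even though Chen lies between Aoki and the peak Park on the axis — preferences dip and rise again. Not single-peaked.
Group 1 violates single-peakedness, so the profile is not single-peaked on this axis.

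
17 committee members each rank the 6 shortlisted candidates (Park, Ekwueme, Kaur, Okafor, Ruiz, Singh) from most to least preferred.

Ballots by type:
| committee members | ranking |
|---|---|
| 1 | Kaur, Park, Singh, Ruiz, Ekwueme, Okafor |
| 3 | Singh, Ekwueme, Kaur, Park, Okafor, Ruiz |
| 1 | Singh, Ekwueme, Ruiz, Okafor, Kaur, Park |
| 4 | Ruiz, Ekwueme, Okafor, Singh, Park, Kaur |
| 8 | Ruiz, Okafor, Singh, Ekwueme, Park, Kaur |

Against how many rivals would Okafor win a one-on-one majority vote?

3

Okafor against each rival (17 committee members):
Okafor–Park: Okafor 13–4.
Okafor vs Ekwueme: Ekwueme wins 9–8.
Okafor vs Kaur: Okafor, 13–4.
Okafor vs Ruiz: 3 for Okafor, 14 for Ruiz — Ruiz by 14–3.
Okafor vs Singh: Okafor is ranked higher on 4+8 = 12 ballots, Singh on 5. Okafor wins 12–5.
Okafor beats Park, Kaur, Singh; loses to Ekwueme, Ruiz — 3 pairwise wins.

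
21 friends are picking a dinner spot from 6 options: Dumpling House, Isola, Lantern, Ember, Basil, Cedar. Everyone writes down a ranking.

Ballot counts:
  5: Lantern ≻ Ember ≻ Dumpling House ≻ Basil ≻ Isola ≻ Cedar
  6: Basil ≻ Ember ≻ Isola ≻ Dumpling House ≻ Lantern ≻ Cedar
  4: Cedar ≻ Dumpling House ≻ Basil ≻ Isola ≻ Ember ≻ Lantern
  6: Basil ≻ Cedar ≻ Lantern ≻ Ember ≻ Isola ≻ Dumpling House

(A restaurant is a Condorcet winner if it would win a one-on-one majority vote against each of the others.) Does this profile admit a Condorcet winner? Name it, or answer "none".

Pairwise majorities:
Dumpling House vs Isola: Isola wins 12–9.
Dumpling House–Lantern: Lantern 11–10.
Dumpling House vs Ember: Ember wins 17–4.
Dumpling House vs Basil: Basil, 12–9.
Dumpling House vs Cedar: Dumpling House wins 11–10.
Isola–Lantern: Lantern 11–10.
Isola vs Ember: Ember wins 17–4.
Isola vs Basil: Basil, 21–0.
Isola–Cedar: Isola 11–10.
Lantern–Ember: Lantern 11–10.
Lantern vs Basil: Basil wins 16–5.
Lantern vs Cedar: Lantern wins 11–10.
Ember–Basil: Basil 16–5.
Ember vs Cedar: Ember, 11–10.
Basil vs Cedar: Basil, 17–4.
Basil defeats every rival head-to-head and is the Condorcet winner.

Basil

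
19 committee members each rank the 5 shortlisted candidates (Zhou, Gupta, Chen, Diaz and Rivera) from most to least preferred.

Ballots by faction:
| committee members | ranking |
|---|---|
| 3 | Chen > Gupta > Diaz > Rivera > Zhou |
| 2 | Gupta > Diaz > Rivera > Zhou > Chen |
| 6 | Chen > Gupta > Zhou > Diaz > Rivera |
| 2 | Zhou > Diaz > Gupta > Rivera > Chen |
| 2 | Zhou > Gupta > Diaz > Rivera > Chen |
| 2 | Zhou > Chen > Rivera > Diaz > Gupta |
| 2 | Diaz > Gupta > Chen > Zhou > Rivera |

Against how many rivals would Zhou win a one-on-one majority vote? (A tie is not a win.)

2

Zhou against each rival (19 committee members):
Zhou vs Gupta: Gupta wins 13–6.
Zhou vs Chen: Zhou preferred on 2+2+2+2 = 8 ballots; Chen wins 11–8.
Zhou vs Diaz: Zhou, 12–7.
Zhou–Rivera: Zhou 14–5.
Zhou beats Diaz, Rivera; loses to Gupta, Chen — 2 pairwise wins.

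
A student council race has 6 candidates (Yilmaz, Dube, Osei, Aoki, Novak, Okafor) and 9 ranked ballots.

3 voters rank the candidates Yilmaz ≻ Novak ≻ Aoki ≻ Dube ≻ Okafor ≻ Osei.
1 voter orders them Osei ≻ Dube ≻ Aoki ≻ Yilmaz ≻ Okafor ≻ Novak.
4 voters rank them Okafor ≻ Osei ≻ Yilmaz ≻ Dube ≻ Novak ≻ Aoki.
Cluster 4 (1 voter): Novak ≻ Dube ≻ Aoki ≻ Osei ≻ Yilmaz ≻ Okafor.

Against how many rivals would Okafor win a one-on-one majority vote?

Okafor against each rival (9 voters):
Okafor vs Yilmaz: Okafor is ranked higher on 4 ballots, Yilmaz on 5. Yilmaz wins 5–4.
Okafor vs Dube: Dube wins 5–4.
Okafor vs Osei: Okafor preferred on 3+4 = 7 ballots; Okafor wins 7–2.
Okafor–Aoki: Aoki 5–4.
Okafor vs Novak: 5 to 4, Okafor.
Okafor beats Osei, Novak; loses to Yilmaz, Dube, Aoki — 2 pairwise wins.

2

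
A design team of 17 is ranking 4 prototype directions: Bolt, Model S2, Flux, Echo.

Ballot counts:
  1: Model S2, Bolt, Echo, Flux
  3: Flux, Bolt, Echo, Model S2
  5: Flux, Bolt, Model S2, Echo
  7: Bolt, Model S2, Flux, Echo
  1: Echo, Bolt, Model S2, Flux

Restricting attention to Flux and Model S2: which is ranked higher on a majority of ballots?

Model S2

Ballots ranking Flux above Model S2: 3 + 5 = 8.
Ballots ranking Model S2 above Flux: 17 − 8 = 9.
Model S2 wins the head-to-head 9–8.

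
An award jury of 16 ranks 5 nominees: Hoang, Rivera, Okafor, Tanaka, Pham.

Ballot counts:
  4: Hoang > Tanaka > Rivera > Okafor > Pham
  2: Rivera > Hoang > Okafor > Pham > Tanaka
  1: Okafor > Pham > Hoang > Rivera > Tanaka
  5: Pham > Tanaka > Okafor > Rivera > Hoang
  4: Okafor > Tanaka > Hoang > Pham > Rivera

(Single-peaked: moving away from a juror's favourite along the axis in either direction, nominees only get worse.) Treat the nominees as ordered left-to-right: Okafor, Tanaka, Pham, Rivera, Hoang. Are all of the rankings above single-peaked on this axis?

no

Axis positions: Okafor=1, Tanaka=2, Pham=3, Rivera=4, Hoang=5.
Bloc 1: ranking walks positions 5-2-4-1-3; Tanaka is ranked above Rivera even though Rivera lies between Tanaka and the peak Hoang on the axis — preferences dip and rise again. Not single-peaked.
Bloc 2: ranking walks positions 4-5-1-3-2; Okafor is ranked above Pham even though Pham lies between Okafor and the peak Rivera on the axis — preferences dip and rise again. Not single-peaked.
Bloc 3: ranking walks positions 1-3-5-4-2; Pham is ranked above Tanaka even though Tanaka lies between Pham and the peak Okafor on the axis — preferences dip and rise again. Not single-peaked.
Bloc 4 (peak Pham at position 3): ranking walks positions 3-2-1-4-5, expanding outward from the peak — single-peaked.
Bloc 5: ranking walks positions 1-2-5-3-4; Hoang is ranked above Pham even though Pham lies between Hoang and the peak Okafor on the axis — preferences dip and rise again. Not single-peaked.
Bloc 1 violates single-peakedness, so the profile is not single-peaked on this axis.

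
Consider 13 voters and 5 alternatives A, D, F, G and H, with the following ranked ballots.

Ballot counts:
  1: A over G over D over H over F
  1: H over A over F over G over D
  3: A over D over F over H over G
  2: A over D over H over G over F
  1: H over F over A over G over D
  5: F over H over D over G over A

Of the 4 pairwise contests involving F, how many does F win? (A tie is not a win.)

F against each rival (13 voters):
F vs A: F preferred on 1+5 = 6 ballots; A wins 7–6.
F vs D: F, 7–6.
F vs G: F preferred on 1+3+1+5 = 10 ballots; F wins 10–3.
F vs H: 8 to 5, F.
F beats D, G, H; loses to A — 3 pairwise wins.

3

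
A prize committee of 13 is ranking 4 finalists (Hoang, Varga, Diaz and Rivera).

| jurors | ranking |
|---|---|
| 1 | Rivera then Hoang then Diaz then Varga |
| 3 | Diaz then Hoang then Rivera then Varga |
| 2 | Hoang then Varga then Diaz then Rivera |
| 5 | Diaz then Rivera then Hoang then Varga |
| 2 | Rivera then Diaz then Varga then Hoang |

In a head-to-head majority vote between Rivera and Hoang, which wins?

Rivera

Ballots ranking Rivera above Hoang: 1 + 5 + 2 = 8.
Ballots ranking Hoang above Rivera: 13 − 8 = 5.
Rivera wins the head-to-head 8–5.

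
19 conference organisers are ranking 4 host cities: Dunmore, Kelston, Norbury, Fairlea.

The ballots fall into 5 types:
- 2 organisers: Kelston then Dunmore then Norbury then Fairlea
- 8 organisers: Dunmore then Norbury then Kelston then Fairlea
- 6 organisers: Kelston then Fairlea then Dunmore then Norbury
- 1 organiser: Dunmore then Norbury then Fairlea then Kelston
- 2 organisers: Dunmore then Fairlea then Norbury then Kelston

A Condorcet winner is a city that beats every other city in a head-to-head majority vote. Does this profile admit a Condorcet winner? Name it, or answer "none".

Dunmore

Pairwise majorities:
Dunmore vs Kelston: Dunmore wins 11–8.
Dunmore vs Norbury: 2+8+6+1+2 = 19 for Dunmore, 0 for Norbury — Dunmore by 19–0.
Dunmore vs Fairlea: Dunmore is ranked higher on 2+8+1+2 = 13 ballots, Fairlea on 6. Dunmore wins 13–6.
Kelston vs Norbury: Kelston preferred on 2+6 = 8 ballots; Norbury wins 11–8.
Kelston vs Fairlea: Kelston, 16–3.
Norbury vs Fairlea: Norbury is ranked higher on 2+8+1 = 11 ballots, Fairlea on 8. Norbury wins 11–8.
Dunmore beats each of Kelston, Norbury, Fairlea — Dunmore is the Condorcet winner.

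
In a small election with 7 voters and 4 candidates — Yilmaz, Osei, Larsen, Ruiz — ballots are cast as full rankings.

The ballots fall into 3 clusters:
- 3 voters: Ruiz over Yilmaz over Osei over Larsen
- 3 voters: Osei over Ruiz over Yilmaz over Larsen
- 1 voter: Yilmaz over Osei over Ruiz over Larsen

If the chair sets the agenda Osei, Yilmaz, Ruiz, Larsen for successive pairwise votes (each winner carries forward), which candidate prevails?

Ruiz

Round 1: Osei vs Yilmaz — 3–4, Yilmaz advances.
Round 2: Yilmaz vs Ruiz — 1–6, Ruiz advances.
Round 3: Ruiz vs Larsen — 7–0, Ruiz advances.
The agenda winner is Ruiz.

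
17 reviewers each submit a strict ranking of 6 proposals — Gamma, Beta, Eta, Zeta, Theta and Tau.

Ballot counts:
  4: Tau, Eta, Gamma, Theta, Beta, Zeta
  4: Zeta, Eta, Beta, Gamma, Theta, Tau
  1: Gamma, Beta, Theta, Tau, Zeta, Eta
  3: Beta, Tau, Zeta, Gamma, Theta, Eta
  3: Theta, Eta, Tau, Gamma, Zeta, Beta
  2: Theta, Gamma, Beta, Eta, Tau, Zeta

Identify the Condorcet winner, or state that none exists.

Check each pair by majority over 17 ballots:
Gamma vs Beta: Gamma, 10–7.
Gamma–Eta: Eta 11–6.
Gamma vs Zeta: Gamma, 10–7.
Gamma vs Theta: Gamma, 12–5.
Gamma vs Tau: Tau wins 10–7.
Beta vs Eta: Eta, 11–6.
Beta vs Zeta: Beta, 10–7.
Beta vs Theta: Theta, 9–8.
Beta–Tau: Beta 10–7.
Eta vs Zeta: Eta wins 9–8.
Eta–Theta: Theta 9–8.
Eta vs Tau: Eta wins 9–8.
Zeta–Theta: Theta 10–7.
Zeta vs Tau: Tau, 13–4.
Theta–Tau: Theta 10–7.
No project is unbeaten: Gamma loses to Eta; Beta loses to Gamma; Eta loses to Theta; Zeta loses to Gamma; Theta loses to Gamma; Tau loses to Beta. In particular Gamma > Beta > Tau > Gamma is a majority cycle — no Condorcet winner exists.

none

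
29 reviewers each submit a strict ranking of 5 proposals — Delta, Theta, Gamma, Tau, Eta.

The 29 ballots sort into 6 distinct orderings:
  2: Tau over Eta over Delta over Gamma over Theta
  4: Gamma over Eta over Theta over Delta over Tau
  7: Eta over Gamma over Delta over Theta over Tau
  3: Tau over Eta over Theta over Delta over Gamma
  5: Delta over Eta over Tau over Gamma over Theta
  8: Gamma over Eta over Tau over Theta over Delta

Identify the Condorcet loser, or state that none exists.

Pairwise majorities:
Delta–Theta: Theta 15–14.
Delta vs Gamma: Gamma wins 19–10.
Delta vs Tau: 16 to 13, Delta.
Delta vs Eta: Eta, 24–5.
Theta vs Gamma: Theta is ranked higher on 3 ballots, Gamma on 26. Gamma wins 26–3.
Theta vs Tau: Theta is ranked higher on 4+7 = 11 ballots, Tau on 18. Tau wins 18–11.
Theta vs Eta: 0 for Theta, 29 for Eta — Eta by 29–0.
Gamma vs Tau: Gamma wins 19–10.
Gamma vs Eta: Eta, 17–12.
Tau vs Eta: 2+3 = 5 for Tau, 24 for Eta — Eta by 24–5.
No project is winless: Delta beats Tau; Theta beats Delta; Gamma beats Delta; Tau beats Theta; Eta beats Delta. There is no Condorcet loser.

none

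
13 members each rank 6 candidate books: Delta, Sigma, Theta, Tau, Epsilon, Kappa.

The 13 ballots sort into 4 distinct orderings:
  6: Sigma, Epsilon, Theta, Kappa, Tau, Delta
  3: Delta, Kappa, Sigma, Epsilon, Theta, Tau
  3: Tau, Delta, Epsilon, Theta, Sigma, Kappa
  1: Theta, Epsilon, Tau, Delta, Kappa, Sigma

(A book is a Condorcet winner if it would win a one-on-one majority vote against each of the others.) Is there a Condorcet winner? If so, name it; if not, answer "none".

Check each pair by majority over 13 ballots:
Delta vs Sigma: Delta wins 7–6.
Delta–Theta: Theta 7–6.
Delta vs Tau: Tau, 10–3.
Delta vs Epsilon: Epsilon wins 7–6.
Delta vs Kappa: Delta, 7–6.
Sigma–Theta: Sigma 9–4.
Sigma–Tau: Sigma 9–4.
Sigma vs Epsilon: Sigma wins 9–4.
Sigma–Kappa: Sigma 9–4.
Theta vs Tau: Theta wins 10–3.
Theta–Epsilon: Epsilon 12–1.
Theta vs Kappa: Theta wins 10–3.
Tau vs Epsilon: Epsilon, 10–3.
Tau vs Kappa: Kappa wins 9–4.
Epsilon vs Kappa: Epsilon wins 10–3.
Each book drops at least one matchup (Delta loses to Theta; Sigma loses to Delta; Theta loses to Sigma; Tau loses to Sigma; Epsilon loses to Sigma; Kappa loses to Delta); the cycle Delta > Sigma > Theta > Delta rules out a Condorcet winner.

none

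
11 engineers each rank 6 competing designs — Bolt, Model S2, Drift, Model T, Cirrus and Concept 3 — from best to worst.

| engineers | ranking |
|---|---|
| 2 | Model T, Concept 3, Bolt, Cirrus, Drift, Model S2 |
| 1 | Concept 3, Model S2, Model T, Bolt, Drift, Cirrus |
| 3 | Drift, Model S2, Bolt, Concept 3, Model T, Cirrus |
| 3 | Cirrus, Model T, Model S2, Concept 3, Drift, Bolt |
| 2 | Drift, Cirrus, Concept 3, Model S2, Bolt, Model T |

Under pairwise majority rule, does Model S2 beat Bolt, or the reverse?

Ballots ranking Model S2 above Bolt: 1 + 3 + 3 + 2 = 9.
Ballots ranking Bolt above Model S2: 11 − 9 = 2.
Model S2 wins the head-to-head 9–2.

Model S2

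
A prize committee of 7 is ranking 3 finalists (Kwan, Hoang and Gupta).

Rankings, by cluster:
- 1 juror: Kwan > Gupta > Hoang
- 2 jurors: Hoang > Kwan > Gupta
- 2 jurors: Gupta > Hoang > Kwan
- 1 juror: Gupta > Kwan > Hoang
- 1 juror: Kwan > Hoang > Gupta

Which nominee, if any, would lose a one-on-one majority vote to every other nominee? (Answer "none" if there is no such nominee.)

Pairwise majorities:
Kwan vs Hoang: 1+1+1 = 3 for Kwan, 4 for Hoang — Hoang by 4–3.
Kwan vs Gupta: 4 to 3, Kwan.
Hoang vs Gupta: Gupta wins 4–3.
Every nominee wins at least one matchup (Kwan beats Gupta; Hoang beats Kwan; Gupta beats Hoang), so there is no Condorcet loser.

none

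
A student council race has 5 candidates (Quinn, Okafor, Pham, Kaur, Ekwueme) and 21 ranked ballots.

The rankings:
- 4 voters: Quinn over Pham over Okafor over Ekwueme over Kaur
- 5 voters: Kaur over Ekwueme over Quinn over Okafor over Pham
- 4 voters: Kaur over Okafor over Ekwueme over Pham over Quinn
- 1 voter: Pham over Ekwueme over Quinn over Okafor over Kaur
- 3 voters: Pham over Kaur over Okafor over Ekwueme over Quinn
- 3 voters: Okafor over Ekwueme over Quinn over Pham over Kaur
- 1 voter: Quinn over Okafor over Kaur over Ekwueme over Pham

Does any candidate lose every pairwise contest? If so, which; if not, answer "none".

Head-to-head results (21 voters):
Quinn vs Okafor: Quinn preferred on 4+5+1+1 = 11 ballots; Quinn wins 11–10.
Quinn vs Pham: Quinn, 13–8.
Quinn vs Kaur: Kaur wins 12–9.
Quinn vs Ekwueme: Ekwueme, 16–5.
Okafor vs Pham: 5+4+3+1 = 13 for Okafor, 8 for Pham — Okafor by 13–8.
Okafor vs Kaur: Kaur, 12–9.
Okafor vs Ekwueme: Okafor is ranked higher on 4+4+3+3+1 = 15 ballots, Ekwueme on 6. Okafor wins 15–6.
Pham vs Kaur: 11 to 10, Pham.
Pham vs Ekwueme: Ekwueme, 13–8.
Kaur vs Ekwueme: Kaur is ranked higher on 5+4+3+1 = 13 ballots, Ekwueme on 8. Kaur wins 13–8.
No candidate is winless: Quinn beats Okafor; Okafor beats Pham; Pham beats Kaur; Kaur beats Quinn; Ekwueme beats Quinn. There is no Condorcet loser.

none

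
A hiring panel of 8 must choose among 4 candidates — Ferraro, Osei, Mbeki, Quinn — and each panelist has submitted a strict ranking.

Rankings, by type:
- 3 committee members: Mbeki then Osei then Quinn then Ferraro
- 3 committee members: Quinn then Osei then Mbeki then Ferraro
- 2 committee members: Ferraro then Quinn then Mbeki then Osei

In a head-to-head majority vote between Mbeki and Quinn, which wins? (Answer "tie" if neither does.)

Quinn

Ballots ranking Mbeki above Quinn: 3.
Ballots ranking Quinn above Mbeki: 8 − 3 = 5.
Quinn wins the head-to-head 5–3.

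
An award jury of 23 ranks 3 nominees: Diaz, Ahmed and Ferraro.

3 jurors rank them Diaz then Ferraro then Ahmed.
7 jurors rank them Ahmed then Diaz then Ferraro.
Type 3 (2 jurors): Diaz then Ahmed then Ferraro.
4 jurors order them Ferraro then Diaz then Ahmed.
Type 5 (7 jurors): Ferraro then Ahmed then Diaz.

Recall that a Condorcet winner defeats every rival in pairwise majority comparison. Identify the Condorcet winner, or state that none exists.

Pairwise majorities:
Diaz vs Ahmed: Ahmed, 14–9.
Diaz vs Ferraro: Diaz, 12–11.
Ahmed–Ferraro: Ferraro 14–9.
Every nominee loses at least once (Diaz loses to Ahmed; Ahmed loses to Ferraro; Ferraro loses to Diaz). The majority relation contains the cycle Diaz > Ferraro > Ahmed > Diaz, so there is no Condorcet winner.

none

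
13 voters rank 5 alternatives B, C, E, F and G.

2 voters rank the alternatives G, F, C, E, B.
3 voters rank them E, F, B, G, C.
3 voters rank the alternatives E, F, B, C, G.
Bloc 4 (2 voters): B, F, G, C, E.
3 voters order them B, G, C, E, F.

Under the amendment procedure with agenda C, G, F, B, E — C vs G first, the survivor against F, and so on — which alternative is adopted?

E

Round 1: C vs G — 3–10, G advances.
Round 2: G vs F — 5–8, F advances.
Round 3: F vs B — 8–5, F advances.
Round 4: F vs E — 4–9, E advances.
The agenda winner is E.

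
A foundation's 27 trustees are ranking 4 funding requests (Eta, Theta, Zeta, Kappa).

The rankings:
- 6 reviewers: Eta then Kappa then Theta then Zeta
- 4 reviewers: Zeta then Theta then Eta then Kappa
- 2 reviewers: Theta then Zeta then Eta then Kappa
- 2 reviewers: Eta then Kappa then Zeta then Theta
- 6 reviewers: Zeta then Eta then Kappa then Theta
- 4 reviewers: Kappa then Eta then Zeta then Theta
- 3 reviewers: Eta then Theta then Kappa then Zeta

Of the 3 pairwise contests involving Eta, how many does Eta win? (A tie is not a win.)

Eta against each rival (27 reviewers):
Eta–Theta: Eta 21–6.
Eta vs Zeta: 15 to 12, Eta.
Eta–Kappa: Eta 23–4.
Eta beats Theta, Zeta, Kappa — 3 pairwise wins.

3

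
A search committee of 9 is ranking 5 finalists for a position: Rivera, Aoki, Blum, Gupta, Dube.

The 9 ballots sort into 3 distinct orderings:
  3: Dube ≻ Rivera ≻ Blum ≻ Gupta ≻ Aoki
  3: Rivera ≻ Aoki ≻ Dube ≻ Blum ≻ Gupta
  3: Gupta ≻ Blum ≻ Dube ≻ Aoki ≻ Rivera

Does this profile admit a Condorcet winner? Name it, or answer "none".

Dube

Check each pair by majority over 9 ballots:
Rivera vs Aoki: 6 to 3, Rivera.
Rivera vs Blum: Rivera is ranked higher on 3+3 = 6 ballots, Blum on 3. Rivera wins 6–3.
Rivera vs Gupta: Rivera preferred on 3+3 = 6 ballots; Rivera wins 6–3.
Rivera vs Dube: 3 for Rivera, 6 for Dube — Dube by 6–3.
Aoki vs Blum: 3 for Aoki, 6 for Blum — Blum by 6–3.
Aoki vs Gupta: Aoki preferred on 3 ballots; Gupta wins 6–3.
Aoki vs Dube: Aoki is ranked higher on 3 ballots, Dube on 6. Dube wins 6–3.
Blum vs Gupta: Blum is ranked higher on 3+3 = 6 ballots, Gupta on 3. Blum wins 6–3.
Blum vs Dube: Blum preferred on 3 ballots; Dube wins 6–3.
Gupta vs Dube: Gupta preferred on 3 ballots; Dube wins 6–3.
Only Dube has no losses; Dube is the Condorcet winner.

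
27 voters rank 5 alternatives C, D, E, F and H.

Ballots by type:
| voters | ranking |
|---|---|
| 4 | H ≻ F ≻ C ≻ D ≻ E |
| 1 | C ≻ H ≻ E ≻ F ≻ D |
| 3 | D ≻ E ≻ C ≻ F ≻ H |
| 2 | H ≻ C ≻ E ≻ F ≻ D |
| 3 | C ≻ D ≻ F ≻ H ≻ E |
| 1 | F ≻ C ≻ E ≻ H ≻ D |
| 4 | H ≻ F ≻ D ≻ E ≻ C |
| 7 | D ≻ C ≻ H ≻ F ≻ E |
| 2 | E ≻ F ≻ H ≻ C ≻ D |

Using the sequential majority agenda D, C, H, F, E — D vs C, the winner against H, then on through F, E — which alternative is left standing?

Round 1: D vs C — 14–13, D advances.
Round 2: D vs H — 13–14, H advances.
Round 3: H vs F — 18–9, H advances.
Round 4: H vs E — 21–6, H advances.
H survives the agenda.

H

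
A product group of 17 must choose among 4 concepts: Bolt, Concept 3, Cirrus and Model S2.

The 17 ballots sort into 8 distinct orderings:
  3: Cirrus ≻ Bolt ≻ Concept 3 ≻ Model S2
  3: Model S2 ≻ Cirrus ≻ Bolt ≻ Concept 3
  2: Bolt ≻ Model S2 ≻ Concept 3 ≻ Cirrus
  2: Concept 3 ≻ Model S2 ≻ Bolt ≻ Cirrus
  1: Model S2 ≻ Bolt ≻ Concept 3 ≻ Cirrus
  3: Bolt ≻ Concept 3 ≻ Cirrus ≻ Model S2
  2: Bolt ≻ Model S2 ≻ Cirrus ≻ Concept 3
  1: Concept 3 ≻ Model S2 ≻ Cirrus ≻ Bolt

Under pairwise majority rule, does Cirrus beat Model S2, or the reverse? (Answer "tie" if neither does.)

Ballots ranking Cirrus above Model S2: 3 + 3 = 6.
Ballots ranking Model S2 above Cirrus: 17 − 6 = 11.
Model S2 wins the head-to-head 11–6.

Model S2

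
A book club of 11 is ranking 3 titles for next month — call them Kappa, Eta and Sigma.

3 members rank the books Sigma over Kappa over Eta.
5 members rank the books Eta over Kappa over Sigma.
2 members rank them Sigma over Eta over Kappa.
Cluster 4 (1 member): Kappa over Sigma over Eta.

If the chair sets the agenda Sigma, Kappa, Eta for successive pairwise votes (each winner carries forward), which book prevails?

Round 1: Sigma vs Kappa — 5–6, Kappa advances.
Round 2: Kappa vs Eta — 4–7, Eta advances.
The agenda winner is Eta.

Eta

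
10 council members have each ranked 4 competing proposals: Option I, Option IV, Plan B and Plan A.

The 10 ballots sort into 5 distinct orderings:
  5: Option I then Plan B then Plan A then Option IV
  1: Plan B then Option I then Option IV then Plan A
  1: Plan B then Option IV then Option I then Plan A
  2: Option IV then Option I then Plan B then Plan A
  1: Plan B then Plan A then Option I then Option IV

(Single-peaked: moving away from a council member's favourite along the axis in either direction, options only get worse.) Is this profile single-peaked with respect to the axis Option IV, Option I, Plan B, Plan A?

Axis positions: Option IV=1, Option I=2, Plan B=3, Plan A=4.
Cluster 1 (peak Option I at position 2): ranking walks positions 2-3-4-1, expanding outward from the peak — single-peaked.
Cluster 2 (peak Plan B at position 3): ranking walks positions 3-2-1-4, expanding outward from the peak — single-peaked.
Cluster 3: ranking walks positions 3-1-2-4; Option IV is ranked above Option I even though Option I lies between Option IV and the peak Plan B on the axis — preferences dip and rise again. Not single-peaked.
Cluster 4 (peak Option IV at position 1): ranking walks positions 1-2-3-4, expanding outward from the peak — single-peaked.
Cluster 5 (peak Plan B at position 3): ranking walks positions 3-4-2-1, expanding outward from the peak — single-peaked.
Cluster 3 violates single-peakedness, so the profile is not single-peaked on this axis.

no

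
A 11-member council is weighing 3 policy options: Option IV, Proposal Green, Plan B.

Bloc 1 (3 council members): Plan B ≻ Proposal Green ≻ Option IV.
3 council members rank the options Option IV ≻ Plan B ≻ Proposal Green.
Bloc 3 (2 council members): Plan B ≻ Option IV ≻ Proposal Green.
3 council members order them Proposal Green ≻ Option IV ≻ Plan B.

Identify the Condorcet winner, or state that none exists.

none

Check each pair by majority over 11 ballots:
Option IV vs Proposal Green: Proposal Green wins 6–5.
Option IV vs Plan B: Option IV, 6–5.
Proposal Green–Plan B: Plan B 8–3.
Every option loses at least once (Option IV loses to Proposal Green; Proposal Green loses to Plan B; Plan B loses to Option IV). The majority relation contains the cycle Option IV beats Plan B beats Proposal Green beats Option IV, so there is no Condorcet winner.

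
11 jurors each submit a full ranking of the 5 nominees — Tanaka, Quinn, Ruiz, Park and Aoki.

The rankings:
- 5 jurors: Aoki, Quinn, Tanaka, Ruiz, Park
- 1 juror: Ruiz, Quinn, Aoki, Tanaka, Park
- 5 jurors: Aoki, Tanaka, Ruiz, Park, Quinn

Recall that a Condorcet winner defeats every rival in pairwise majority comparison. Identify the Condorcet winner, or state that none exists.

Aoki

Check each pair by majority over 11 ballots:
Tanaka vs Quinn: 5 for Tanaka, 6 for Quinn — Quinn by 6–5.
Tanaka vs Ruiz: 10 to 1, Tanaka.
Tanaka vs Park: Tanaka is ranked higher on 5+1+5 = 11 ballots, Park on 0. Tanaka wins 11–0.
Tanaka vs Aoki: 0 for Tanaka, 11 for Aoki — Aoki by 11–0.
Quinn vs Ruiz: Quinn preferred on 5 ballots; Ruiz wins 6–5.
Quinn vs Park: Quinn is ranked higher on 5+1 = 6 ballots, Park on 5. Quinn wins 6–5.
Quinn vs Aoki: 1 for Quinn, 10 for Aoki — Aoki by 10–1.
Ruiz vs Park: 11 to 0, Ruiz.
Ruiz vs Aoki: Ruiz preferred on 1 ballot; Aoki wins 10–1.
Park vs Aoki: Park preferred on 0 ballots; Aoki wins 11–0.
Aoki defeats every rival head-to-head and is the Condorcet winner.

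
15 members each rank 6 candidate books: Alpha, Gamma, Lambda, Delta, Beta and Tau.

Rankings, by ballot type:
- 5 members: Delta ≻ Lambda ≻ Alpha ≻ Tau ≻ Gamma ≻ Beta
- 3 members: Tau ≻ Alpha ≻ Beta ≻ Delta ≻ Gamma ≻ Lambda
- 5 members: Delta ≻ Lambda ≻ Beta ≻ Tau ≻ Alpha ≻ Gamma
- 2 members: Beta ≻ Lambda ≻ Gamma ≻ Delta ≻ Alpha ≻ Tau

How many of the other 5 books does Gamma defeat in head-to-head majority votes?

Gamma against each rival (15 members):
Gamma vs Alpha: 2 for Gamma, 13 for Alpha — Alpha by 13–2.
Gamma vs Lambda: Gamma is ranked higher on 3 ballots, Lambda on 12. Lambda wins 12–3.
Gamma vs Delta: Gamma preferred on 2 ballots; Delta wins 13–2.
Gamma vs Beta: Beta wins 10–5.
Gamma vs Tau: Tau wins 13–2.
Gamma beats no one; loses to Alpha, Lambda, Delta, Beta, Tau — 0 pairwise wins.

0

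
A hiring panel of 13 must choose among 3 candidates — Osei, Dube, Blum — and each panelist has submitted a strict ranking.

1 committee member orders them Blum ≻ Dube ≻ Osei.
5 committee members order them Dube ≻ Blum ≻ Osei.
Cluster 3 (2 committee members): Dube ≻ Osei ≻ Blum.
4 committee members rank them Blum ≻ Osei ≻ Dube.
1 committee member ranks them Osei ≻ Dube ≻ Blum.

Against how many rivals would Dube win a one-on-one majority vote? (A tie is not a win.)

Dube against each rival (13 committee members):
Dube vs Osei: Dube is ranked higher on 1+5+2 = 8 ballots, Osei on 5. Dube wins 8–5.
Dube vs Blum: Dube wins 8–5.
Dube beats Osei, Blum — 2 pairwise wins.

2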